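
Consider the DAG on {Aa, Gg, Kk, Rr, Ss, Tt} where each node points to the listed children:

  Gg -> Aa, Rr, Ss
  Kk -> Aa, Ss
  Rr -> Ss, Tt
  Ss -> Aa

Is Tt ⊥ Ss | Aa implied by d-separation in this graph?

No

There are 4 undirected paths between Tt and Ss; checking each against the conditioning set {Aa}:
Path 1: Tt ← Rr ← Gg → Aa ← Kk → Ss
  Rr is a chain and Rr is not conditioned on; Gg is a fork and Gg is not conditioned on; Aa is a collider and Aa is conditioned on, which opens it; Kk is a fork and Kk is not conditioned on — no node blocks this path, so it is active.
Path 2: Tt ← Rr ← Gg → Aa ← Ss
  Rr is a chain and Rr is not conditioned on; Gg is a fork and Gg is not conditioned on; Aa is a collider and Aa is conditioned on, which opens it — no node blocks this path, so it is active.
Path 3: Tt ← Rr ← Gg → Ss
  Rr is a chain and Rr is not conditioned on; Gg is a fork and Gg is not conditioned on — no node blocks this path, so it is active.
Path 4: Tt ← Rr → Ss
  Rr is a fork and Rr is not conditioned on — no node blocks this path, so it is active.
Since the path Tt ← Rr ← Gg → Aa ← Kk → Ss is active, Tt and Ss are not d-separated given {Aa}.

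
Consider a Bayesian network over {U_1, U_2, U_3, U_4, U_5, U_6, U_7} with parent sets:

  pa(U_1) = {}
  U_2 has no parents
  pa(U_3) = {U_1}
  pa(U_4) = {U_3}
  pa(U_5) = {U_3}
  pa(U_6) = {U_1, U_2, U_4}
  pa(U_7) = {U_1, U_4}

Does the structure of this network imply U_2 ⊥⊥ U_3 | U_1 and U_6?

There are 4 undirected paths between U_2 and U_3; checking each against the conditioning set {U_1, U_6}:
Path 1: U_2 → U_6 ← U_4 ← U_3
  U_6 is a collider and U_6 is conditioned on, which opens it; U_4 is a chain and U_4 is not conditioned on — no node blocks this path, so it is active.
Path 2: U_2 → U_6 ← U_4 → U_7 ← U_1 → U_3
  U_7 is a collider here and neither U_7 nor any of its descendants is conditioned on, so the collider stays closed — the path is blocked at U_7.
Path 3: U_2 → U_6 ← U_1 → U_3
  U_1 is a fork here and U_1 is conditioned on, so the path is blocked at U_1.
Path 4: U_2 → U_6 ← U_1 → U_7 ← U_4 ← U_3
  U_1 is a fork here and U_1 is conditioned on, so the path is blocked at U_1.
Because an active path exists, U_2 and U_3 are not d-separated.

No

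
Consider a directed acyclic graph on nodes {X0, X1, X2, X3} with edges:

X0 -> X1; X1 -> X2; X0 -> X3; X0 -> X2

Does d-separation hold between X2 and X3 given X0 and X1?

Enumerating the 2 paths from X2 to X3 and testing each for blocking by {X0, X1}:
Path 1: X2 ← X1 ← X0 → X3
  X1 is a chain here and X1 is conditioned on, so the path is blocked at X1.
Path 2: X2 ← X0 → X3
  X0 is a fork here and X0 is conditioned on, so the path is blocked at X0.
Every path is blocked, so X2 and X3 are d-separated given {X0, X1}.

Yes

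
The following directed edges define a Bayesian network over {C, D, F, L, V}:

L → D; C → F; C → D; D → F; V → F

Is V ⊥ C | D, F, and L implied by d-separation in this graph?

2 paths connect V and C; each must be blocked for d-separation to hold:
  1. V → F ← C — F:collider[open] ⇒ active
  2. V → F ← D ← C — F:collider[open]; D:chain[blocks] ⇒ blocked
Because an active path exists, V and C are not d-separated.

No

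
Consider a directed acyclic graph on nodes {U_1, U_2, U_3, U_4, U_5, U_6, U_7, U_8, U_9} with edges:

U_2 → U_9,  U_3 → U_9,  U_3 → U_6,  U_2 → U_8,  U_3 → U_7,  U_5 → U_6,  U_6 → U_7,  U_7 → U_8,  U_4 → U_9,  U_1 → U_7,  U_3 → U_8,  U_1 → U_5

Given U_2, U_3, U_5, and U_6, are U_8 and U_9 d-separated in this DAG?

5 paths connect U_8 and U_9; each must be blocked for d-separation to hold:
Path 1: U_8 ← U_2 → U_9
  U_2 is a fork here and U_2 is conditioned on, so the path is blocked at U_2.
Path 2: U_8 ← U_7 ← U_1 → U_5 → U_6 ← U_3 → U_9
  U_5 is a chain here and U_5 is conditioned on, so the path is blocked at U_5.
Path 3: U_8 ← U_7 ← U_6 ← U_3 → U_9
  U_6 is a chain here and U_6 is conditioned on, so the path is blocked at U_6.
Path 4: U_8 ← U_7 ← U_3 → U_9
  U_3 is a fork here and U_3 is conditioned on, so the path is blocked at U_3.
Path 5: U_8 ← U_3 → U_9
  U_3 is a fork here and U_3 is conditioned on, so the path is blocked at U_3.
Since every path is blocked, d-separation holds.

Yes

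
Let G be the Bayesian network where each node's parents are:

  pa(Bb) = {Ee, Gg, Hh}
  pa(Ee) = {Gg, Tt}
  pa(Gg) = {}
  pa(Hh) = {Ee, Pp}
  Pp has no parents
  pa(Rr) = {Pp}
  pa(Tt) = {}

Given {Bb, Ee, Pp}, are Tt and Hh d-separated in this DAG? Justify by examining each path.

We examine all 3 paths between Tt and Hh:
  1. Tt → Ee → Bb ← Hh — Ee:chain[blocks]; Bb:collider[open] ⇒ blocked
  2. Tt → Ee → Hh — Ee:chain[blocks] ⇒ blocked
  3. Tt → Ee ← Gg → Bb ← Hh — Ee:collider[open]; Gg:fork[open]; Bb:collider[open] ⇒ active
Because an active path exists, Tt and Hh are not d-separated.

No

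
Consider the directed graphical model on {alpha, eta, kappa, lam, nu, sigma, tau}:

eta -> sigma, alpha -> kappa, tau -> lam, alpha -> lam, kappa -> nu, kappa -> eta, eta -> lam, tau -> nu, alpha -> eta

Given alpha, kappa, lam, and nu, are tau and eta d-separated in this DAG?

No — tau and eta are not d-separated given {alpha, kappa, lam, nu}.

There are 6 undirected paths between tau and eta; checking each against the conditioning set {alpha, kappa, lam, nu}:
Path 1: tau → lam ← alpha → kappa → eta
  alpha is a fork here and alpha is conditioned on, so the path is blocked at alpha.
Path 2: tau → lam ← alpha → eta
  alpha is a fork here and alpha is conditioned on, so the path is blocked at alpha.
Path 3: tau → lam ← eta
  lam is a collider and lam is conditioned on, which opens it — no node blocks this path, so it is active.
Path 4: tau → nu ← kappa ← alpha → lam ← eta
  kappa is a chain here and kappa is conditioned on, so the path is blocked at kappa.
Path 5: tau → nu ← kappa ← alpha → eta
  kappa is a chain here and kappa is conditioned on, so the path is blocked at kappa.
Path 6: tau → nu ← kappa → eta
  kappa is a fork here and kappa is conditioned on, so the path is blocked at kappa.
At least one path is unblocked, so d-separation fails.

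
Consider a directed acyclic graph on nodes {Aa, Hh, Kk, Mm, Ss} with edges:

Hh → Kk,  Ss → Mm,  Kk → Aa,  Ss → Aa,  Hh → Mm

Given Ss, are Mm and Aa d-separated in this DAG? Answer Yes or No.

No

There are 2 undirected paths between Mm and Aa; checking each against the conditioning set {Ss}:
Path 1: Mm ← Hh → Kk → Aa
  Hh is a fork and Hh is not conditioned on; Kk is a chain and Kk is not conditioned on — no node blocks this path, so it is active.
Path 2: Mm ← Ss → Aa
  Ss is a fork here and Ss is conditioned on, so the path is blocked at Ss.
Because an active path exists, Mm and Aa are not d-separated.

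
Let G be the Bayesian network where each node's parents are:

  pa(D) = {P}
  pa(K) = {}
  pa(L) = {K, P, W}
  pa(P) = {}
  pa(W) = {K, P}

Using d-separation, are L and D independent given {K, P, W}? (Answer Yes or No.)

Enumerating the 3 paths from L to D and testing each for blocking by {K, P, W}:
Path 1: L ← K → W ← P → D
  K is a fork here and K is conditioned on, so the path is blocked at K.
Path 2: L ← P → D
  P is a fork here and P is conditioned on, so the path is blocked at P.
Path 3: L ← W ← P → D
  W is a chain here and W is conditioned on, so the path is blocked at W.
All paths are blocked; L ⊥ D | {K, P, W} holds.

Yes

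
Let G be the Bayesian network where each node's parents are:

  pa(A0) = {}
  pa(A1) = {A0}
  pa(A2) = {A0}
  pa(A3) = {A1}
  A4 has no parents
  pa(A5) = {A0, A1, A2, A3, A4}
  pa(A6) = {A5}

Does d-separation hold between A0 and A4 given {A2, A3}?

Yes — A0 and A4 are d-separated given {A2, A3}.

There are 4 undirected paths between A0 and A4; checking each against the conditioning set {A2, A3}:
Path 1: A0 → A5 ← A4
  A5 is a collider here and neither A5 nor any of its descendants is conditioned on, so the collider stays closed — the path is blocked at A5.
Path 2: A0 → A2 → A5 ← A4
  A2 is a chain here and A2 is conditioned on, so the path is blocked at A2.
Path 3: A0 → A1 → A5 ← A4
  A5 is a collider here and neither A5 nor any of its descendants is conditioned on, so the collider stays closed — the path is blocked at A5.
Path 4: A0 → A1 → A3 → A5 ← A4
  A3 is a chain here and A3 is conditioned on, so the path is blocked at A3.
Since every path is blocked, d-separation holds.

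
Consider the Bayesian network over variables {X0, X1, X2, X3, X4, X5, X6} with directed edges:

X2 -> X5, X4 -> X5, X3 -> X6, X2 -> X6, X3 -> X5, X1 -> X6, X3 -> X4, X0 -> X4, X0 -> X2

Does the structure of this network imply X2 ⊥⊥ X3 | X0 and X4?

Yes — X2 and X3 are d-separated given {X0, X4}.

Enumerating the 5 paths from X2 to X3 and testing each for blocking by {X0, X4}:
  1. X2 ← X0 → X4 ← X3 — X0:fork[blocks]; X4:collider[open] ⇒ blocked
  2. X2 ← X0 → X4 → X5 ← X3 — X0:fork[blocks]; X4:chain[blocks]; X5:collider[blocks] ⇒ blocked
  3. X2 → X6 ← X3 — X6:collider[blocks] ⇒ blocked
  4. X2 → X5 ← X3 — X5:collider[blocks] ⇒ blocked
  5. X2 → X5 ← X4 ← X3 — X5:collider[blocks]; X4:chain[blocks] ⇒ blocked
Every path is blocked, so X2 and X3 are d-separated given {X0, X4}.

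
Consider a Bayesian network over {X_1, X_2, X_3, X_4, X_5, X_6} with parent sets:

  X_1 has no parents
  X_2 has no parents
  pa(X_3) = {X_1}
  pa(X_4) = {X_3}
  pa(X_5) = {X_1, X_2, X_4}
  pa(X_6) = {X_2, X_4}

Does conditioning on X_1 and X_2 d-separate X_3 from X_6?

No

Enumerating the 4 paths from X_3 to X_6 and testing each for blocking by {X_1, X_2}:
Path 1: X_3 → X_4 → X_6
  X_4 is a chain and X_4 is not conditioned on — no node blocks this path, so it is active.
Path 2: X_3 → X_4 → X_5 ← X_2 → X_6
  X_5 is a collider here and neither X_5 nor any of its descendants is conditioned on, so the collider stays closed — the path is blocked at X_5.
Path 3: X_3 ← X_1 → X_5 ← X_4 → X_6
  X_1 is a fork here and X_1 is conditioned on, so the path is blocked at X_1.
Path 4: X_3 ← X_1 → X_5 ← X_2 → X_6
  X_1 is a fork here and X_1 is conditioned on, so the path is blocked at X_1.
Since the path X_3 → X_4 → X_6 is active, X_3 and X_6 are not d-separated given {X_1, X_2}.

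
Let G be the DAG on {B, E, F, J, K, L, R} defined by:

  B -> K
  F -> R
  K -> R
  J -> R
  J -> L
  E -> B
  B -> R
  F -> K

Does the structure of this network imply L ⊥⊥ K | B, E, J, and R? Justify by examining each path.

3 paths connect L and K; each must be blocked for d-separation to hold:
Path 1: L ← J → R ← F → K
  J is a fork here and J is conditioned on, so the path is blocked at J.
Path 2: L ← J → R ← B → K
  J is a fork here and J is conditioned on, so the path is blocked at J.
Path 3: L ← J → R ← K
  J is a fork here and J is conditioned on, so the path is blocked at J.
All paths are blocked; L ⊥ K | {B, E, J, R} holds.

Yes — L and K are d-separated given {B, E, J, R}.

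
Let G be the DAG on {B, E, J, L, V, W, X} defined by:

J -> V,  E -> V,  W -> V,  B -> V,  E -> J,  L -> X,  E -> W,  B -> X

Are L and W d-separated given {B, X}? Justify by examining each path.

Yes

We examine all 3 paths between L and W:
  1. L → X ← B → V ← E → W — X:collider[open]; B:fork[blocks]; V:collider[blocks]; E:fork[open] ⇒ blocked
  2. L → X ← B → V ← J ← E → W — X:collider[open]; B:fork[blocks]; V:collider[blocks]; J:chain[open]; E:fork[open] ⇒ blocked
  3. L → X ← B → V ← W — X:collider[open]; B:fork[blocks]; V:collider[blocks] ⇒ blocked
Since every path is blocked, d-separation holds.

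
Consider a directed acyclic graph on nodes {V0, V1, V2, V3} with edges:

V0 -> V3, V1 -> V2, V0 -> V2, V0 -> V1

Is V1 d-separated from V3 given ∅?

Enumerating the 2 paths from V1 to V3 and testing each for blocking by ∅:
Path 1: V1 → V2 ← V0 → V3
  V2 is a collider here and neither V2 nor any of its descendants is conditioned on, so the collider stays closed — the path is blocked at V2.
Path 2: V1 ← V0 → V3
  V0 is a fork and V0 is not conditioned on — no node blocks this path, so it is active.
At least one path is unblocked, so d-separation fails.

No — V1 and V3 are not d-separated given ∅.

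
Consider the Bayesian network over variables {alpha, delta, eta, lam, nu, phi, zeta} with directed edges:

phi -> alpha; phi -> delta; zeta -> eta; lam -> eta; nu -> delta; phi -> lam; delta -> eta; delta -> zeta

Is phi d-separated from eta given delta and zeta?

We examine all 3 paths between phi and eta:
Path 1: phi → lam → eta
  lam is a chain and lam is not conditioned on — no node blocks this path, so it is active.
Path 2: phi → delta → zeta → eta
  delta is a chain here and delta is conditioned on, so the path is blocked at delta.
Path 3: phi → delta → eta
  delta is a chain here and delta is conditioned on, so the path is blocked at delta.
Since the path phi → lam → eta is active, phi and eta are not d-separated given {delta, zeta}.

No — phi and eta are not d-separated given {delta, zeta}.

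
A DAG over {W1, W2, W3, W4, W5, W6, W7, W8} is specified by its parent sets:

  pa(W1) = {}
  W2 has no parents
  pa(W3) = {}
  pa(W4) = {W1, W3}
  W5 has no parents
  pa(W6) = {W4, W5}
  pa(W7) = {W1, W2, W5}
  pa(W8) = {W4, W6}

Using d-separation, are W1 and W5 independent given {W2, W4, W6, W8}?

Yes

There are 3 undirected paths between W1 and W5; checking each against the conditioning set {W2, W4, W6, W8}:
Path 1: W1 → W4 → W6 ← W5
  W4 is a chain here and W4 is conditioned on, so the path is blocked at W4.
Path 2: W1 → W4 → W8 ← W6 ← W5
  W4 is a chain here and W4 is conditioned on, so the path is blocked at W4.
Path 3: W1 → W7 ← W5
  W7 is a collider here and neither W7 nor any of its descendants is conditioned on, so the collider stays closed — the path is blocked at W7.
Since every path is blocked, d-separation holds.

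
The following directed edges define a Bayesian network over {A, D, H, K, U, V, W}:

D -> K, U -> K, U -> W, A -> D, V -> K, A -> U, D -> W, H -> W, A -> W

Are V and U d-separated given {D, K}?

There are 5 undirected paths between V and U; checking each against the conditioning set {D, K}:
Path 1: V → K ← D ← A → W ← U
  D is a chain here and D is conditioned on, so the path is blocked at D.
Path 2: V → K ← D ← A → U
  D is a chain here and D is conditioned on, so the path is blocked at D.
Path 3: V → K ← D → W ← A → U
  D is a fork here and D is conditioned on, so the path is blocked at D.
Path 4: V → K ← D → W ← U
  D is a fork here and D is conditioned on, so the path is blocked at D.
Path 5: V → K ← U
  K is a collider and K is conditioned on, which opens it — no node blocks this path, so it is active.
Since the path V → K ← U is active, V and U are not d-separated given {D, K}.

No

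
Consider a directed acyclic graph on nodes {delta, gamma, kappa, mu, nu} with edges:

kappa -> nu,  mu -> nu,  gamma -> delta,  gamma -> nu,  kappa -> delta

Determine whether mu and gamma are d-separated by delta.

There are 2 undirected paths between mu and gamma; checking each against the conditioning set {delta}:
Path 1: mu → nu ← kappa → delta ← gamma
  nu is a collider here and neither nu nor any of its descendants is conditioned on, so the collider stays closed — the path is blocked at nu.
Path 2: mu → nu ← gamma
  nu is a collider here and neither nu nor any of its descendants is conditioned on, so the collider stays closed — the path is blocked at nu.
All paths are blocked; mu ⊥ gamma | {delta} holds.

Yes — mu and gamma are d-separated given {delta}.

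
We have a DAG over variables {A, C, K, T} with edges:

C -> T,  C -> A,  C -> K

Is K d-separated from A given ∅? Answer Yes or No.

The only undirected path from K to A is:
Path 1: K ← C → A
  C is a fork and C is not conditioned on — no node blocks this path, so it is active.
At least one path is unblocked, so d-separation fails.

No — K and A are not d-separated given ∅.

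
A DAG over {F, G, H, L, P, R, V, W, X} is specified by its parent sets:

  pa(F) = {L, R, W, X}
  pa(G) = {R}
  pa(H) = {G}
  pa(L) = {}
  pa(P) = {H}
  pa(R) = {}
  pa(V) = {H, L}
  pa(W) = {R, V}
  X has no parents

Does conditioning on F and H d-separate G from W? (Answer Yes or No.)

No

There are 6 undirected paths between G and W; checking each against the conditioning set {F, H}:
Path 1: G → H → V ← L → F ← R → W
  H is a chain here and H is conditioned on, so the path is blocked at H.
Path 2: G → H → V ← L → F ← W
  H is a chain here and H is conditioned on, so the path is blocked at H.
Path 3: G → H → V → W
  H is a chain here and H is conditioned on, so the path is blocked at H.
Path 4: G ← R → F ← L → V → W
  R is a fork and R is not conditioned on; F is a collider and F is conditioned on, which opens it; L is a fork and L is not conditioned on; V is a chain and V is not conditioned on — no node blocks this path, so it is active.
Path 5: G ← R → F ← W
  R is a fork and R is not conditioned on; F is a collider and F is conditioned on, which opens it — no node blocks this path, so it is active.
Path 6: G ← R → W
  R is a fork and R is not conditioned on — no node blocks this path, so it is active.
Since the path G ← R → F ← L → V → W is active, G and W are not d-separated given {F, H}.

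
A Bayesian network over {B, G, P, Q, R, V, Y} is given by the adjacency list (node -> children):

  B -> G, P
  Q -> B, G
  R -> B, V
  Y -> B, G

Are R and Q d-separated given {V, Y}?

3 paths connect R and Q; each must be blocked for d-separation to hold:
  1. R → B → G ← Q — B:chain[open]; G:collider[blocks] ⇒ blocked
  2. R → B ← Q — B:collider[blocks] ⇒ blocked
  3. R → B ← Y → G ← Q — B:collider[blocks]; Y:fork[blocks]; G:collider[blocks] ⇒ blocked
Every path is blocked, so R and Q are d-separated given {V, Y}.

Yes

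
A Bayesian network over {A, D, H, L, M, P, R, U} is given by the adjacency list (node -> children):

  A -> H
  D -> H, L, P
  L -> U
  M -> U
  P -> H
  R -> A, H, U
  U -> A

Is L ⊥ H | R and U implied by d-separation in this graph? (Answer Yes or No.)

Enumerating the 6 paths from L to H and testing each for blocking by {R, U}:
Path 1: L ← D → P → H
  D is a fork and D is not conditioned on; P is a chain and P is not conditioned on — no node blocks this path, so it is active.
Path 2: L ← D → H
  D is a fork and D is not conditioned on — no node blocks this path, so it is active.
Path 3: L → U ← R → A → H
  R is a fork here and R is conditioned on, so the path is blocked at R.
Path 4: L → U ← R → H
  R is a fork here and R is conditioned on, so the path is blocked at R.
Path 5: L → U → A ← R → H
  U is a chain here and U is conditioned on, so the path is blocked at U.
Path 6: L → U → A → H
  U is a chain here and U is conditioned on, so the path is blocked at U.
Because an active path exists, L and H are not d-separated.

No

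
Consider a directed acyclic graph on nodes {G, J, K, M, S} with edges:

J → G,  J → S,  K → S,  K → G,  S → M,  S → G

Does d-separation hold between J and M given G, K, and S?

There are 3 undirected paths between J and M; checking each against the conditioning set {G, K, S}:
  1. J → G ← K → S → M — G:collider[open]; K:fork[blocks]; S:chain[blocks] ⇒ blocked
  2. J → G ← S → M — G:collider[open]; S:fork[blocks] ⇒ blocked
  3. J → S → M — S:chain[blocks] ⇒ blocked
Every path is blocked, so J and M are d-separated given {G, K, S}.

Yes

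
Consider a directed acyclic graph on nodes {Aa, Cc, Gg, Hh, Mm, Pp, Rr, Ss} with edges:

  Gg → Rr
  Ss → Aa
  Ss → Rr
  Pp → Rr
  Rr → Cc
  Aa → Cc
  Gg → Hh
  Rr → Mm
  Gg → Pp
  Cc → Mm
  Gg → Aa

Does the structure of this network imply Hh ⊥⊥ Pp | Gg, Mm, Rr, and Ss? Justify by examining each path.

Enumerating the 5 paths from Hh to Pp and testing each for blocking by {Gg, Mm, Rr, Ss}:
Path 1: Hh ← Gg → Rr ← Pp
  Gg is a fork here and Gg is conditioned on, so the path is blocked at Gg.
Path 2: Hh ← Gg → Aa → Cc ← Rr ← Pp
  Gg is a fork here and Gg is conditioned on, so the path is blocked at Gg.
Path 3: Hh ← Gg → Aa → Cc → Mm ← Rr ← Pp
  Gg is a fork here and Gg is conditioned on, so the path is blocked at Gg.
Path 4: Hh ← Gg → Aa ← Ss → Rr ← Pp
  Gg is a fork here and Gg is conditioned on, so the path is blocked at Gg.
Path 5: Hh ← Gg → Pp
  Gg is a fork here and Gg is conditioned on, so the path is blocked at Gg.
All paths are blocked; Hh ⊥ Pp | {Gg, Mm, Rr, Ss} holds.

Yes — Hh and Pp are d-separated given {Gg, Mm, Rr, Ss}.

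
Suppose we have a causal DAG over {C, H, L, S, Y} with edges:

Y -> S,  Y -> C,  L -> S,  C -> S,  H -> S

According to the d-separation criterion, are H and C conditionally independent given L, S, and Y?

2 paths connect H and C; each must be blocked for d-separation to hold:
  1. H → S ← C — S:collider[open] ⇒ active
  2. H → S ← Y → C — S:collider[open]; Y:fork[blocks] ⇒ blocked
At least one path is unblocked, so d-separation fails.

No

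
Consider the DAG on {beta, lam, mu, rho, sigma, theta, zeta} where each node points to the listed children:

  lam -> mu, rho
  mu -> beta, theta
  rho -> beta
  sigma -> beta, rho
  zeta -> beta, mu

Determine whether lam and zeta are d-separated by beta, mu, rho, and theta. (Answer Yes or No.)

We examine all 6 paths between lam and zeta:
  1. lam → mu → beta ← zeta — mu:chain[blocks]; beta:collider[open] ⇒ blocked
  2. lam → mu ← zeta — mu:collider[open] ⇒ active
  3. lam → rho → beta ← zeta — rho:chain[blocks]; beta:collider[open] ⇒ blocked
  4. lam → rho → beta ← mu ← zeta — rho:chain[blocks]; beta:collider[open]; mu:chain[blocks] ⇒ blocked
  5. lam → rho ← sigma → beta ← zeta — rho:collider[open]; sigma:fork[open]; beta:collider[open] ⇒ active
  6. lam → rho ← sigma → beta ← mu ← zeta — rho:collider[open]; sigma:fork[open]; beta:collider[open]; mu:chain[blocks] ⇒ blocked
Since the path lam → mu ← zeta is active, lam and zeta are not d-separated given {beta, mu, rho, theta}.

No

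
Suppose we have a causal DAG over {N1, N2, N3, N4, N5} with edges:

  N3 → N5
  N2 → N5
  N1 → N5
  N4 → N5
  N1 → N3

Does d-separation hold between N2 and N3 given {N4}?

Enumerating the 2 paths from N2 to N3 and testing each for blocking by {N4}:
Path 1: N2 → N5 ← N3
  N5 is a collider here and neither N5 nor any of its descendants is conditioned on, so the collider stays closed — the path is blocked at N5.
Path 2: N2 → N5 ← N1 → N3
  N5 is a collider here and neither N5 nor any of its descendants is conditioned on, so the collider stays closed — the path is blocked at N5.
All paths are blocked; N2 ⊥ N3 | {N4} holds.

Yes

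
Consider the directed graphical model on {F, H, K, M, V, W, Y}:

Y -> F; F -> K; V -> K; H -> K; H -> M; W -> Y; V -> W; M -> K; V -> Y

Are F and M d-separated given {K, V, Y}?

No — F and M are not d-separated given {K, V, Y}.

6 paths connect F and M; each must be blocked for d-separation to hold:
Path 1: F ← Y ← W ← V → K ← M
  Y is a chain here and Y is conditioned on, so the path is blocked at Y.
Path 2: F ← Y ← W ← V → K ← H → M
  Y is a chain here and Y is conditioned on, so the path is blocked at Y.
Path 3: F ← Y ← V → K ← M
  Y is a chain here and Y is conditioned on, so the path is blocked at Y.
Path 4: F ← Y ← V → K ← H → M
  Y is a chain here and Y is conditioned on, so the path is blocked at Y.
Path 5: F → K ← M
  K is a collider and K is conditioned on, which opens it — no node blocks this path, so it is active.
Path 6: F → K ← H → M
  K is a collider and K is conditioned on, which opens it; H is a fork and H is not conditioned on — no node blocks this path, so it is active.
At least one path is unblocked, so d-separation fails.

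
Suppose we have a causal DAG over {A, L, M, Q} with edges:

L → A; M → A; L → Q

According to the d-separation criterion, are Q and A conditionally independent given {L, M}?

Yes

The only undirected path from Q to A is:
Path 1: Q ← L → A
  L is a fork here and L is conditioned on, so the path is blocked at L.
All paths are blocked; Q ⊥ A | {L, M} holds.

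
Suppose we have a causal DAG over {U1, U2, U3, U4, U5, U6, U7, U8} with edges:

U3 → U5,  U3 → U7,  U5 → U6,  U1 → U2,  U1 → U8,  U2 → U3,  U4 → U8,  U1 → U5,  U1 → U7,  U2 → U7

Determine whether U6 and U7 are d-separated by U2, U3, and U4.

No

There are 6 undirected paths between U6 and U7; checking each against the conditioning set {U2, U3, U4}:
  1. U6 ← U5 ← U3 ← U2 ← U1 → U7 — U5:chain[open]; U3:chain[blocks]; U2:chain[blocks]; U1:fork[open] ⇒ blocked
  2. U6 ← U5 ← U3 ← U2 → U7 — U5:chain[open]; U3:chain[blocks]; U2:fork[blocks] ⇒ blocked
  3. U6 ← U5 ← U3 → U7 — U5:chain[open]; U3:fork[blocks] ⇒ blocked
  4. U6 ← U5 ← U1 → U2 → U3 → U7 — U5:chain[open]; U1:fork[open]; U2:chain[blocks]; U3:chain[blocks] ⇒ blocked
  5. U6 ← U5 ← U1 → U2 → U7 — U5:chain[open]; U1:fork[open]; U2:chain[blocks] ⇒ blocked
  6. U6 ← U5 ← U1 → U7 — U5:chain[open]; U1:fork[open] ⇒ active
Since the path U6 ← U5 ← U1 → U7 is active, U6 and U7 are not d-separated given {U2, U3, U4}.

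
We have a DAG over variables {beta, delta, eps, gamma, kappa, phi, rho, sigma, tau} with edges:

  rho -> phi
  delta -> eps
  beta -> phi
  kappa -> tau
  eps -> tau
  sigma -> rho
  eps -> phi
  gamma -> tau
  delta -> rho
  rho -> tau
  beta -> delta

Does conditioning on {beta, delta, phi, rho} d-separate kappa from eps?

There are 5 undirected paths between kappa and eps; checking each against the conditioning set {beta, delta, phi, rho}:
Path 1: kappa → tau ← rho ← delta ← beta → phi ← eps
  tau is a collider here and neither tau nor any of its descendants is conditioned on, so the collider stays closed — the path is blocked at tau.
Path 2: kappa → tau ← rho ← delta → eps
  tau is a collider here and neither tau nor any of its descendants is conditioned on, so the collider stays closed — the path is blocked at tau.
Path 3: kappa → tau ← rho → phi ← beta → delta → eps
  tau is a collider here and neither tau nor any of its descendants is conditioned on, so the collider stays closed — the path is blocked at tau.
Path 4: kappa → tau ← rho → phi ← eps
  tau is a collider here and neither tau nor any of its descendants is conditioned on, so the collider stays closed — the path is blocked at tau.
Path 5: kappa → tau ← eps
  tau is a collider here and neither tau nor any of its descendants is conditioned on, so the collider stays closed — the path is blocked at tau.
Every path is blocked, so kappa and eps are d-separated given {beta, delta, phi, rho}.

Yes — kappa and eps are d-separated given {beta, delta, phi, rho}.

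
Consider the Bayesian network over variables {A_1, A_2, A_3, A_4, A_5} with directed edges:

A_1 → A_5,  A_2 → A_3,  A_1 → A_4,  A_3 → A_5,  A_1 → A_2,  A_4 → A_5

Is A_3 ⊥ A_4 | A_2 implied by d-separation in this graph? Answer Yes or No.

There are 4 undirected paths between A_3 and A_4; checking each against the conditioning set {A_2}:
Path 1: A_3 ← A_2 ← A_1 → A_4
  A_2 is a chain here and A_2 is conditioned on, so the path is blocked at A_2.
Path 2: A_3 ← A_2 ← A_1 → A_5 ← A_4
  A_2 is a chain here and A_2 is conditioned on, so the path is blocked at A_2.
Path 3: A_3 → A_5 ← A_4
  A_5 is a collider here and neither A_5 nor any of its descendants is conditioned on, so the collider stays closed — the path is blocked at A_5.
Path 4: A_3 → A_5 ← A_1 → A_4
  A_5 is a collider here and neither A_5 nor any of its descendants is conditioned on, so the collider stays closed — the path is blocked at A_5.
All paths are blocked; A_3 ⊥ A_4 | {A_2} holds.

Yes — A_3 and A_4 are d-separated given {A_2}.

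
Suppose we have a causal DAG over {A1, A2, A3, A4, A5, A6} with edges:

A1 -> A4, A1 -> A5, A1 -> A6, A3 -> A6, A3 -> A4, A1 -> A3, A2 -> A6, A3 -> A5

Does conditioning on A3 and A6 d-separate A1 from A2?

Enumerating the 4 paths from A1 to A2 and testing each for blocking by {A3, A6}:
Path 1: A1 → A5 ← A3 → A6 ← A2
  A5 is a collider here and neither A5 nor any of its descendants is conditioned on, so the collider stays closed — the path is blocked at A5.
Path 2: A1 → A3 → A6 ← A2
  A3 is a chain here and A3 is conditioned on, so the path is blocked at A3.
Path 3: A1 → A6 ← A2
  A6 is a collider and A6 is conditioned on, which opens it — no node blocks this path, so it is active.
Path 4: A1 → A4 ← A3 → A6 ← A2
  A4 is a collider here and neither A4 nor any of its descendants is conditioned on, so the collider stays closed — the path is blocked at A4.
At least one path is unblocked, so d-separation fails.

No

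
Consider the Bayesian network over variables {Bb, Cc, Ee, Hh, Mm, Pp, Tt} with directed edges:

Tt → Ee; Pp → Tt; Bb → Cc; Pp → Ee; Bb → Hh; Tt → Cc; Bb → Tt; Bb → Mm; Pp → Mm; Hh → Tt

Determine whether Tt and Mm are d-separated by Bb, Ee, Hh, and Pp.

Yes

There are 5 undirected paths between Tt and Mm; checking each against the conditioning set {Bb, Ee, Hh, Pp}:
  1. Tt ← Hh ← Bb → Mm — Hh:chain[blocks]; Bb:fork[blocks] ⇒ blocked
  2. Tt ← Pp → Mm — Pp:fork[blocks] ⇒ blocked
  3. Tt → Cc ← Bb → Mm — Cc:collider[blocks]; Bb:fork[blocks] ⇒ blocked
  4. Tt → Ee ← Pp → Mm — Ee:collider[open]; Pp:fork[blocks] ⇒ blocked
  5. Tt ← Bb → Mm — Bb:fork[blocks] ⇒ blocked
Every path is blocked, so Tt and Mm are d-separated given {Bb, Ee, Hh, Pp}.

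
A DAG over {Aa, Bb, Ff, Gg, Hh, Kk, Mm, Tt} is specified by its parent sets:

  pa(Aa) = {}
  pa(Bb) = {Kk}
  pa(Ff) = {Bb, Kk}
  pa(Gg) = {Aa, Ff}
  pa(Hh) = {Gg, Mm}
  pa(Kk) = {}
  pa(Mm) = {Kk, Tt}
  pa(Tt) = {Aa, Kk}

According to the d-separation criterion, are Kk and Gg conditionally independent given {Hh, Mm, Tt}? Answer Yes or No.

There are 6 undirected paths between Kk and Gg; checking each against the conditioning set {Hh, Mm, Tt}:
Path 1: Kk → Mm → Hh ← Gg
  Mm is a chain here and Mm is conditioned on, so the path is blocked at Mm.
Path 2: Kk → Mm ← Tt ← Aa → Gg
  Tt is a chain here and Tt is conditioned on, so the path is blocked at Tt.
Path 3: Kk → Bb → Ff → Gg
  Bb is a chain and Bb is not conditioned on; Ff is a chain and Ff is not conditioned on — no node blocks this path, so it is active.
Path 4: Kk → Tt → Mm → Hh ← Gg
  Tt is a chain here and Tt is conditioned on, so the path is blocked at Tt.
Path 5: Kk → Tt ← Aa → Gg
  Tt is a collider and Tt is conditioned on, which opens it; Aa is a fork and Aa is not conditioned on — no node blocks this path, so it is active.
Path 6: Kk → Ff → Gg
  Ff is a chain and Ff is not conditioned on — no node blocks this path, so it is active.
Since the path Kk → Bb → Ff → Gg is active, Kk and Gg are not d-separated given {Hh, Mm, Tt}.

No — Kk and Gg are not d-separated given {Hh, Mm, Tt}.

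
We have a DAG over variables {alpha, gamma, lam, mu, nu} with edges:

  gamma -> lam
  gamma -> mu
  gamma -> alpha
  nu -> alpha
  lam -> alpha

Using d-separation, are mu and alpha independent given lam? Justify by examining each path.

No — mu and alpha are not d-separated given {lam}.

Enumerating the 2 paths from mu to alpha and testing each for blocking by {lam}:
  1. mu ← gamma → lam → alpha — gamma:fork[open]; lam:chain[blocks] ⇒ blocked
  2. mu ← gamma → alpha — gamma:fork[open] ⇒ active
Because an active path exists, mu and alpha are not d-separated.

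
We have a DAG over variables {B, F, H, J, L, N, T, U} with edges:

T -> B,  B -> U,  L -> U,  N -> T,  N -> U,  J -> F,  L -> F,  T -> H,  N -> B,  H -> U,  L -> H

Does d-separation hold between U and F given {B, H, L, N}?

6 paths connect U and F; each must be blocked for d-separation to hold:
Path 1: U ← N → B ← T → H ← L → F
  N is a fork here and N is conditioned on, so the path is blocked at N.
Path 2: U ← N → T → H ← L → F
  N is a fork here and N is conditioned on, so the path is blocked at N.
Path 3: U ← H ← L → F
  H is a chain here and H is conditioned on, so the path is blocked at H.
Path 4: U ← B ← N → T → H ← L → F
  B is a chain here and B is conditioned on, so the path is blocked at B.
Path 5: U ← B ← T → H ← L → F
  B is a chain here and B is conditioned on, so the path is blocked at B.
Path 6: U ← L → F
  L is a fork here and L is conditioned on, so the path is blocked at L.
Every path is blocked, so U and F are d-separated given {B, H, L, N}.

Yes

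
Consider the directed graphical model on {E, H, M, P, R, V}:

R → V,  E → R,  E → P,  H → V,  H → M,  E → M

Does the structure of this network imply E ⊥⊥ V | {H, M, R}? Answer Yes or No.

Yes — E and V are d-separated given {H, M, R}.

2 paths connect E and V; each must be blocked for d-separation to hold:
Path 1: E → R → V
  R is a chain here and R is conditioned on, so the path is blocked at R.
Path 2: E → M ← H → V
  H is a fork here and H is conditioned on, so the path is blocked at H.
All paths are blocked; E ⊥ V | {H, M, R} holds.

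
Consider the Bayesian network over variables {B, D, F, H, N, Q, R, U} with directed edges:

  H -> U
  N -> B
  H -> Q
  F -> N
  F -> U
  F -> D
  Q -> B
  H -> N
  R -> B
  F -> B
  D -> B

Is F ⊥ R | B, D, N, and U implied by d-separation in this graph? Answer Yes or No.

No

6 paths connect F and R; each must be blocked for d-separation to hold:
  1. F → N → B ← R — N:chain[blocks]; B:collider[open] ⇒ blocked
  2. F → N ← H → Q → B ← R — N:collider[open]; H:fork[open]; Q:chain[open]; B:collider[open] ⇒ active
  3. F → U ← H → N → B ← R — U:collider[open]; H:fork[open]; N:chain[blocks]; B:collider[open] ⇒ blocked
  4. F → U ← H → Q → B ← R — U:collider[open]; H:fork[open]; Q:chain[open]; B:collider[open] ⇒ active
  5. F → D → B ← R — D:chain[blocks]; B:collider[open] ⇒ blocked
  6. F → B ← R — B:collider[open] ⇒ active
Because an active path exists, F and R are not d-separated.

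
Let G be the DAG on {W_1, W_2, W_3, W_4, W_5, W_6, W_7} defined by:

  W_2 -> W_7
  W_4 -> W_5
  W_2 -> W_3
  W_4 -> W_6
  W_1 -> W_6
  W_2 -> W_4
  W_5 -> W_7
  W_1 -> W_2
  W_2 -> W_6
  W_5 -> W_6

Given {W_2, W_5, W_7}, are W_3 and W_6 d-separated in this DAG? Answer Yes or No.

Yes

There are 6 undirected paths between W_3 and W_6; checking each against the conditioning set {W_2, W_5, W_7}:
Path 1: W_3 ← W_2 → W_6
  W_2 is a fork here and W_2 is conditioned on, so the path is blocked at W_2.
Path 2: W_3 ← W_2 → W_7 ← W_5 → W_6
  W_2 is a fork here and W_2 is conditioned on, so the path is blocked at W_2.
Path 3: W_3 ← W_2 → W_7 ← W_5 ← W_4 → W_6
  W_2 is a fork here and W_2 is conditioned on, so the path is blocked at W_2.
Path 4: W_3 ← W_2 ← W_1 → W_6
  W_2 is a chain here and W_2 is conditioned on, so the path is blocked at W_2.
Path 5: W_3 ← W_2 → W_4 → W_6
  W_2 is a fork here and W_2 is conditioned on, so the path is blocked at W_2.
Path 6: W_3 ← W_2 → W_4 → W_5 → W_6
  W_2 is a fork here and W_2 is conditioned on, so the path is blocked at W_2.
Every path is blocked, so W_3 and W_6 are d-separated given {W_2, W_5, W_7}.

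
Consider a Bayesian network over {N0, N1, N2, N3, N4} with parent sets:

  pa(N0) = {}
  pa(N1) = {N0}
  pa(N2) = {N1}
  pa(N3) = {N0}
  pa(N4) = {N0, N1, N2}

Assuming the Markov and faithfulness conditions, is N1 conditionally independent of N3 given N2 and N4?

No — N1 and N3 are not d-separated given {N2, N4}.

3 paths connect N1 and N3; each must be blocked for d-separation to hold:
Path 1: N1 → N2 → N4 ← N0 → N3
  N2 is a chain here and N2 is conditioned on, so the path is blocked at N2.
Path 2: N1 ← N0 → N3
  N0 is a fork and N0 is not conditioned on — no node blocks this path, so it is active.
Path 3: N1 → N4 ← N0 → N3
  N4 is a collider and N4 is conditioned on, which opens it; N0 is a fork and N0 is not conditioned on — no node blocks this path, so it is active.
Because an active path exists, N1 and N3 are not d-separated.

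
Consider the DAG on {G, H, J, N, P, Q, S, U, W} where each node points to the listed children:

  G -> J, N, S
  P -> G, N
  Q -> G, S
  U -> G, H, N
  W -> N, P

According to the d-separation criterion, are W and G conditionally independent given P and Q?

There are 6 undirected paths between W and G; checking each against the conditioning set {P, Q}:
  1. W → P → N ← U → G — P:chain[blocks]; N:collider[blocks]; U:fork[open] ⇒ blocked
  2. W → P → N ← G — P:chain[blocks]; N:collider[blocks] ⇒ blocked
  3. W → P → G — P:chain[blocks] ⇒ blocked
  4. W → N ← U → G — N:collider[blocks]; U:fork[open] ⇒ blocked
  5. W → N ← P → G — N:collider[blocks]; P:fork[blocks] ⇒ blocked
  6. W → N ← G — N:collider[blocks] ⇒ blocked
Since every path is blocked, d-separation holds.

Yes — W and G are d-separated given {P, Q}.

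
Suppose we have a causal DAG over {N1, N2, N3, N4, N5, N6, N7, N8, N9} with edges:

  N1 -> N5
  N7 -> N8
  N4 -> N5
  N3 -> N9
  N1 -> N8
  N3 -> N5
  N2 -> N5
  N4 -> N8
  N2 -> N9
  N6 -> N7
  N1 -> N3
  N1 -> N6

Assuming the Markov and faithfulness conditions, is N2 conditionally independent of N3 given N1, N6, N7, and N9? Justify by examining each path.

No

Enumerating the 5 paths from N2 to N3 and testing each for blocking by {N1, N6, N7, N9}:
  1. N2 → N5 ← N4 → N8 ← N7 ← N6 ← N1 → N3 — N5:collider[blocks]; N4:fork[open]; N8:collider[blocks]; N7:chain[blocks]; N6:chain[blocks]; N1:fork[blocks] ⇒ blocked
  2. N2 → N5 ← N4 → N8 ← N1 → N3 — N5:collider[blocks]; N4:fork[open]; N8:collider[blocks]; N1:fork[blocks] ⇒ blocked
  3. N2 → N5 ← N1 → N3 — N5:collider[blocks]; N1:fork[blocks] ⇒ blocked
  4. N2 → N5 ← N3 — N5:collider[blocks] ⇒ blocked
  5. N2 → N9 ← N3 — N9:collider[open] ⇒ active
Since the path N2 → N9 ← N3 is active, N2 and N3 are not d-separated given {N1, N6, N7, N9}.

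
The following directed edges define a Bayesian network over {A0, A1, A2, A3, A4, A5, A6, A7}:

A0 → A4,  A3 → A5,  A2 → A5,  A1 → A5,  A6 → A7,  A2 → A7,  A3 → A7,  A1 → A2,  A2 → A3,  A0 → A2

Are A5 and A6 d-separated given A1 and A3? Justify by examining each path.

6 paths connect A5 and A6; each must be blocked for d-separation to hold:
  1. A5 ← A3 → A7 ← A6 — A3:fork[blocks]; A7:collider[blocks] ⇒ blocked
  2. A5 ← A3 ← A2 → A7 ← A6 — A3:chain[blocks]; A2:fork[open]; A7:collider[blocks] ⇒ blocked
  3. A5 ← A2 → A7 ← A6 — A2:fork[open]; A7:collider[blocks] ⇒ blocked
  4. A5 ← A2 → A3 → A7 ← A6 — A2:fork[open]; A3:chain[blocks]; A7:collider[blocks] ⇒ blocked
  5. A5 ← A1 → A2 → A7 ← A6 — A1:fork[blocks]; A2:chain[open]; A7:collider[blocks] ⇒ blocked
  6. A5 ← A1 → A2 → A3 → A7 ← A6 — A1:fork[blocks]; A2:chain[open]; A3:chain[blocks]; A7:collider[blocks] ⇒ blocked
Every path is blocked, so A5 and A6 are d-separated given {A1, A3}.

Yes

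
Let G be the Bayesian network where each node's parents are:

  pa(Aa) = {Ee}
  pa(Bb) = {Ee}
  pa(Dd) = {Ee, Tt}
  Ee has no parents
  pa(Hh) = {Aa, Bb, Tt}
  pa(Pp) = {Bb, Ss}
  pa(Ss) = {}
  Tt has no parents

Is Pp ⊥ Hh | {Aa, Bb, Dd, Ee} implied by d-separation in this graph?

Yes

Enumerating the 3 paths from Pp to Hh and testing each for blocking by {Aa, Bb, Dd, Ee}:
  1. Pp ← Bb ← Ee → Aa → Hh — Bb:chain[blocks]; Ee:fork[blocks]; Aa:chain[blocks] ⇒ blocked
  2. Pp ← Bb ← Ee → Dd ← Tt → Hh — Bb:chain[blocks]; Ee:fork[blocks]; Dd:collider[open]; Tt:fork[open] ⇒ blocked
  3. Pp ← Bb → Hh — Bb:fork[blocks] ⇒ blocked
Since every path is blocked, d-separation holds.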